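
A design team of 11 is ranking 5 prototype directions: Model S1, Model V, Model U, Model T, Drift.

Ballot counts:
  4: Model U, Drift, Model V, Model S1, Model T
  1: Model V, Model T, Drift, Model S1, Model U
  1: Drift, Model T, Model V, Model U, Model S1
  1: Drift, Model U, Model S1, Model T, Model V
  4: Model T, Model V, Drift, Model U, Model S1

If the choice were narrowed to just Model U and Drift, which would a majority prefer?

Ballots ranking Model U above Drift: 4.
Ballots ranking Drift above Model U: 11 − 4 = 7.
Drift wins the head-to-head 7–4.

Drift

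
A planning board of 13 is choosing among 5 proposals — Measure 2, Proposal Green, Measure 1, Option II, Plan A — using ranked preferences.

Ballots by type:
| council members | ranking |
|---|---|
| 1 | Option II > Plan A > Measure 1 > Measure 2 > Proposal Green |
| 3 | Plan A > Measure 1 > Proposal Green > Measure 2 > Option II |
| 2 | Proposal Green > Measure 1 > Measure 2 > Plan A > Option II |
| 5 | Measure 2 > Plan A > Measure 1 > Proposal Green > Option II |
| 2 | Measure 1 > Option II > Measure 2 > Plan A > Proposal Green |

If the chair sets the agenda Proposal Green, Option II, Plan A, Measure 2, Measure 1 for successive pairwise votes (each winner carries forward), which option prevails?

Measure 1

Round 1: Proposal Green vs Option II — 10–3, Proposal Green advances.
Round 2: Proposal Green vs Plan A — 2–11, Plan A advances.
Round 3: Plan A vs Measure 2 — 4–9, Measure 2 advances.
Round 4: Measure 2 vs Measure 1 — 5–8, Measure 1 advances.
The agenda winner is Measure 1.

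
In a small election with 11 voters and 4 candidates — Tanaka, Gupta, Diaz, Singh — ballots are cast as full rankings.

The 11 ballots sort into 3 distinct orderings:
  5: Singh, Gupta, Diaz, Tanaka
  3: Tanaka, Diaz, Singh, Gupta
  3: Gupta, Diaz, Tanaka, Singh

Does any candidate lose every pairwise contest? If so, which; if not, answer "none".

Pairwise majorities:
Tanaka vs Gupta: 3 for Tanaka, 8 for Gupta — Gupta by 8–3.
Tanaka vs Diaz: Tanaka is ranked higher on 3 ballots, Diaz on 8. Diaz wins 8–3.
Tanaka vs Singh: Tanaka, 6–5.
Gupta vs Diaz: Gupta preferred on 5+3 = 8 ballots; Gupta wins 8–3.
Gupta vs Singh: Singh wins 8–3.
Diaz vs Singh: 3+3 = 6 for Diaz, 5 for Singh — Diaz by 6–5.
Every candidate wins at least one matchup (Tanaka beats Singh; Gupta beats Tanaka; Diaz beats Tanaka; Singh beats Gupta), so there is no Condorcet loser.

none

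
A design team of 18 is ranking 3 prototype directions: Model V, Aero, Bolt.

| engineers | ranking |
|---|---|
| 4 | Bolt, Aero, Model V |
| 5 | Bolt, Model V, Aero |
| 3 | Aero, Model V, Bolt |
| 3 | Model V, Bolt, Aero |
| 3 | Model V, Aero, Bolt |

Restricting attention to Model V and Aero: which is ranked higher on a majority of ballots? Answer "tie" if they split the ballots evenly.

Model V

Ballots ranking Model V above Aero: 5 + 3 + 3 = 11.
Ballots ranking Aero above Model V: 18 − 11 = 7.
Model V wins the head-to-head 11–7.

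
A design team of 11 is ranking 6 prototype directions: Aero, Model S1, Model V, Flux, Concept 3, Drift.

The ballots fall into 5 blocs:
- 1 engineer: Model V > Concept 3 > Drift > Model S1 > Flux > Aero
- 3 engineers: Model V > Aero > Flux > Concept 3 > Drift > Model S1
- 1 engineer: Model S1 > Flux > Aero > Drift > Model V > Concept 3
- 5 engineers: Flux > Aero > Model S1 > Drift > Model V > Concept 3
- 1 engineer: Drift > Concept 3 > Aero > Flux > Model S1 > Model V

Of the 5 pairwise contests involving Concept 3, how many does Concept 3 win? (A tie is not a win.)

Concept 3 against each rival (11 engineers):
Concept 3 vs Aero: Concept 3 preferred on 1+1 = 2 ballots; Aero wins 9–2.
Concept 3 vs Model S1: Model S1, 6–5.
Concept 3 vs Model V: Model V, 10–1.
Concept 3–Flux: Flux 9–2.
Concept 3 vs Drift: 1+3 = 4 for Concept 3, 7 for Drift — Drift by 7–4.
Concept 3 beats no one; loses to Aero, Model S1, Model V, Flux, Drift — 0 pairwise wins.

0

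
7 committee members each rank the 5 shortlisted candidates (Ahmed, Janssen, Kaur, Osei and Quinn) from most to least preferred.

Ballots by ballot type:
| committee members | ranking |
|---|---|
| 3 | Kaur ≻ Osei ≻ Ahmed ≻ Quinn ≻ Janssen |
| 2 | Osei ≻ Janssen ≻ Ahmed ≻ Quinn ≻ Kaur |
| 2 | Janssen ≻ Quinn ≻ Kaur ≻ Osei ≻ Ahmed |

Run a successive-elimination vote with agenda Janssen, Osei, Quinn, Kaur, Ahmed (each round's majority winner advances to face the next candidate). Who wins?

Kaur

Round 1: Janssen vs Osei — 2–5, Osei advances.
Round 2: Osei vs Quinn — 5–2, Osei advances.
Round 3: Osei vs Kaur — 2–5, Kaur advances.
Round 4: Kaur vs Ahmed — 5–2, Kaur advances.
Kaur survives the agenda.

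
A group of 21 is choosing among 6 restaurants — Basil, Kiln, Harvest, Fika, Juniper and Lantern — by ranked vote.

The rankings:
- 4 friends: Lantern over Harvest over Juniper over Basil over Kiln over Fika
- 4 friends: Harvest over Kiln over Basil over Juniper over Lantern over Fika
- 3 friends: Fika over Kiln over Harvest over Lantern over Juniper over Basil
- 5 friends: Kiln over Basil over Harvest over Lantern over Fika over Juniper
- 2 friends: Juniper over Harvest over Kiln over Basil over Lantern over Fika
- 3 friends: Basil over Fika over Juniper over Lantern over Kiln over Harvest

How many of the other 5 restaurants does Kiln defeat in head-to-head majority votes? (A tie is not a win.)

Kiln against each rival (21 friends):
Kiln vs Basil: Kiln preferred on 4+3+5+2 = 14 ballots; Kiln wins 14–7.
Kiln vs Harvest: Kiln is ranked higher on 3+5+3 = 11 ballots, Harvest on 10. Kiln wins 11–10.
Kiln vs Fika: 4+4+5+2 = 15 for Kiln, 6 for Fika — Kiln by 15–6.
Kiln vs Juniper: Kiln, 12–9.
Kiln–Lantern: Kiln 14–7.
Kiln beats Basil, Harvest, Fika, Juniper, Lantern — 5 pairwise wins.

5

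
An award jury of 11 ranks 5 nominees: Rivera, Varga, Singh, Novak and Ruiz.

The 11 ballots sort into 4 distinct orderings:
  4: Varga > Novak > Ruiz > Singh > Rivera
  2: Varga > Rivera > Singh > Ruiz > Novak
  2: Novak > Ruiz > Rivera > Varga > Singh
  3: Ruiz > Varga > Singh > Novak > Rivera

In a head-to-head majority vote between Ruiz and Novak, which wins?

Novak

Ballots ranking Ruiz above Novak: 2 + 3 = 5.
Ballots ranking Novak above Ruiz: 11 − 5 = 6.
Novak wins the head-to-head 6–5.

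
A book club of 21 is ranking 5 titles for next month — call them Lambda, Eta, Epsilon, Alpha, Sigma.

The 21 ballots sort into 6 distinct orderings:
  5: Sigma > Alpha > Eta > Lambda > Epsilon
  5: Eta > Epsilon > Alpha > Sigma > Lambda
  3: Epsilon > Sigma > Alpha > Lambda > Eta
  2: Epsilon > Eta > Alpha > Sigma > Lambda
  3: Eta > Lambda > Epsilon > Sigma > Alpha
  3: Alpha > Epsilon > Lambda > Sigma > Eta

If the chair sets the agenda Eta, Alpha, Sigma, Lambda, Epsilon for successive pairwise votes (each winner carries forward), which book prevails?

Round 1: Eta vs Alpha — 10–11, Alpha advances.
Round 2: Alpha vs Sigma — 10–11, Sigma advances.
Round 3: Sigma vs Lambda — 15–6, Sigma advances.
Round 4: Sigma vs Epsilon — 5–16, Epsilon advances.
Epsilon survives the agenda.

Epsilon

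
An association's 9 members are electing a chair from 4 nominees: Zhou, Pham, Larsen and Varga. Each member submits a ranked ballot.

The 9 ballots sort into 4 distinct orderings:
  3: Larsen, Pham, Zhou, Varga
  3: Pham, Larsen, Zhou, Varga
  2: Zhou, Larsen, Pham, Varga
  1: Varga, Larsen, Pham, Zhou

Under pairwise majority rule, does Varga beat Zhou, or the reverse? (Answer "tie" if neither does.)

Ballots ranking Varga above Zhou: 1.
Ballots ranking Zhou above Varga: 9 − 1 = 8.
Zhou wins the head-to-head 8–1.

Zhou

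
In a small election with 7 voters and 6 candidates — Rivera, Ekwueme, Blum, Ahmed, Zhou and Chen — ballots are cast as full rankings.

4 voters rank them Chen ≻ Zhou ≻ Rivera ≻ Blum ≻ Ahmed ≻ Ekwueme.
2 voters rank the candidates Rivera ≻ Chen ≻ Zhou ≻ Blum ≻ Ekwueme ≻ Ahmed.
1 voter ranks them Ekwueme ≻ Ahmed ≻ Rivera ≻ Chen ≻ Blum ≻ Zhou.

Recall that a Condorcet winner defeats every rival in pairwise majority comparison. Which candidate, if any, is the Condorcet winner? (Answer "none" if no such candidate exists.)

Chen

Check each pair by majority over 7 ballots:
Rivera vs Ekwueme: Rivera is ranked higher on 4+2 = 6 ballots, Ekwueme on 1. Rivera wins 6–1.
Rivera vs Blum: Rivera preferred on 4+2+1 = 7 ballots; Rivera wins 7–0.
Rivera vs Ahmed: 6 to 1, Rivera.
Rivera vs Zhou: 3 to 4, Zhou.
Rivera vs Chen: 3 to 4, Chen.
Ekwueme vs Blum: 1 for Ekwueme, 6 for Blum — Blum by 6–1.
Ekwueme vs Ahmed: 2+1 = 3 for Ekwueme, 4 for Ahmed — Ahmed by 4–3.
Ekwueme vs Zhou: Ekwueme preferred on 1 ballot; Zhou wins 6–1.
Ekwueme vs Chen: 1 to 6, Chen.
Blum vs Ahmed: 6 to 1, Blum.
Blum vs Zhou: Blum is ranked higher on 1 ballot, Zhou on 6. Zhou wins 6–1.
Blum vs Chen: Blum is ranked higher on 0 ballots, Chen on 7. Chen wins 7–0.
Ahmed vs Zhou: 1 to 6, Zhou.
Ahmed vs Chen: 1 to 6, Chen.
Zhou vs Chen: Zhou is ranked higher on 0 ballots, Chen on 7. Chen wins 7–0.
Chen wins every pairwise contest, so Chen is the Condorcet winner.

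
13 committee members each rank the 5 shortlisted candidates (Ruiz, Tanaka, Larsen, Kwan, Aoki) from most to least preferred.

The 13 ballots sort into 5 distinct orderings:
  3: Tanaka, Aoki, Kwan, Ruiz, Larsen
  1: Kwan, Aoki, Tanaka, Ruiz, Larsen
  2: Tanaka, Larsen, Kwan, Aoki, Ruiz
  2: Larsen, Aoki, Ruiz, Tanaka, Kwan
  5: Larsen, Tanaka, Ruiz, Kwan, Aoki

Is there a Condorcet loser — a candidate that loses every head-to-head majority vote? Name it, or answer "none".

Pairwise majorities:
Ruiz vs Tanaka: Ruiz preferred on 2 ballots; Tanaka wins 11–2.
Ruiz vs Larsen: Ruiz preferred on 3+1 = 4 ballots; Larsen wins 9–4.
Ruiz vs Kwan: Ruiz is ranked higher on 2+5 = 7 ballots, Kwan on 6. Ruiz wins 7–6.
Ruiz vs Aoki: Aoki, 8–5.
Tanaka–Larsen: Larsen 7–6.
Tanaka–Kwan: Tanaka 12–1.
Tanaka vs Aoki: Tanaka is ranked higher on 3+2+5 = 10 ballots, Aoki on 3. Tanaka wins 10–3.
Larsen vs Kwan: Larsen is ranked higher on 2+2+5 = 9 ballots, Kwan on 4. Larsen wins 9–4.
Larsen vs Aoki: 9 to 4, Larsen.
Kwan vs Aoki: Kwan is ranked higher on 1+2+5 = 8 ballots, Aoki on 5. Kwan wins 8–5.
Each candidate has at least one pairwise win (Ruiz beats Kwan; Tanaka beats Ruiz; Larsen beats Ruiz; Kwan beats Aoki; Aoki beats Ruiz) — no Condorcet loser.

none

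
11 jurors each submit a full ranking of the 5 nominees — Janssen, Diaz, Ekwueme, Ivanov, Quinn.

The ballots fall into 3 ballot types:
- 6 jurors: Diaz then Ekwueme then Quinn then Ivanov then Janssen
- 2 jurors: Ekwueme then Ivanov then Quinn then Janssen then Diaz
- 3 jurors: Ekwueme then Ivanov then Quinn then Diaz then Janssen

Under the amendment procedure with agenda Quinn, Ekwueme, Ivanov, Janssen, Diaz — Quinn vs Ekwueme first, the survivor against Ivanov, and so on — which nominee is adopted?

Round 1: Quinn vs Ekwueme — 0–11, Ekwueme advances.
Round 2: Ekwueme vs Ivanov — 11–0, Ekwueme advances.
Round 3: Ekwueme vs Janssen — 11–0, Ekwueme advances.
Round 4: Ekwueme vs Diaz — 5–6, Diaz advances.
The agenda winner is Diaz.

Diaz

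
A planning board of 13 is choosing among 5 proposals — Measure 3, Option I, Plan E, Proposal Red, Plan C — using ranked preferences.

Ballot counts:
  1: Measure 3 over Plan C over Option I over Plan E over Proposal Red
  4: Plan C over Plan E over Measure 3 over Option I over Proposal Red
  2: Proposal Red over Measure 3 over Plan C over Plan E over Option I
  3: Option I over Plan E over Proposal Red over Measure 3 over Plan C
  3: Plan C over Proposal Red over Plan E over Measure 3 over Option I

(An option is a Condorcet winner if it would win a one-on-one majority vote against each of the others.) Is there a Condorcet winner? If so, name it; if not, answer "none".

Pairwise majorities:
Measure 3–Option I: Measure 3 10–3.
Measure 3 vs Plan E: Plan E, 10–3.
Measure 3 vs Proposal Red: Proposal Red, 8–5.
Measure 3–Plan C: Plan C 7–6.
Option I vs Plan E: Plan E wins 9–4.
Option I–Proposal Red: Option I 8–5.
Option I–Plan C: Plan C 10–3.
Plan E–Proposal Red: Plan E 8–5.
Plan E–Plan C: Plan C 10–3.
Proposal Red vs Plan C: Plan C wins 8–5.
Plan C beats each of Measure 3, Option I, Plan E, Proposal Red — Plan C is the Condorcet winner.

Plan C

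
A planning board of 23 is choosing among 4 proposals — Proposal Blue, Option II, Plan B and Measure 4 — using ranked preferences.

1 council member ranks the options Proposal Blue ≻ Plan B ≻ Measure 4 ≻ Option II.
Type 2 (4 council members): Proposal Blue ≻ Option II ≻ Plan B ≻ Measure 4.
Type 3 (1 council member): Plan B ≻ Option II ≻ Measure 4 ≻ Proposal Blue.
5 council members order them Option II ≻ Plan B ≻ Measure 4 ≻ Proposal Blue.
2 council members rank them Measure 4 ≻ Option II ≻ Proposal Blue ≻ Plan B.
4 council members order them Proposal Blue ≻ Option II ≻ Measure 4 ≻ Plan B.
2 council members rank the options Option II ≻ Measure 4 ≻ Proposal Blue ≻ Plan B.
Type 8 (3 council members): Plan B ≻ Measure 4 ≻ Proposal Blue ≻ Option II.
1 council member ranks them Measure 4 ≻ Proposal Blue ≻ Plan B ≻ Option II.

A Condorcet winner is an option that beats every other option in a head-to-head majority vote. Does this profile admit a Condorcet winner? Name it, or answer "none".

none

Check each pair by majority over 23 ballots:
Proposal Blue vs Option II: 13 to 10, Proposal Blue.
Proposal Blue vs Plan B: Proposal Blue, 14–9.
Proposal Blue vs Measure 4: Measure 4, 14–9.
Option II vs Plan B: Option II is ranked higher on 4+5+2+4+2 = 17 ballots, Plan B on 6. Option II wins 17–6.
Option II vs Measure 4: Option II wins 16–7.
Plan B vs Measure 4: 1+4+1+5+3 = 14 for Plan B, 9 for Measure 4 — Plan B by 14–9.
Each option drops at least one matchup (Proposal Blue loses to Measure 4; Option II loses to Proposal Blue; Plan B loses to Proposal Blue; Measure 4 loses to Option II); the cycle Proposal Blue > Option II > Measure 4 > Proposal Blue rules out a Condorcet winner.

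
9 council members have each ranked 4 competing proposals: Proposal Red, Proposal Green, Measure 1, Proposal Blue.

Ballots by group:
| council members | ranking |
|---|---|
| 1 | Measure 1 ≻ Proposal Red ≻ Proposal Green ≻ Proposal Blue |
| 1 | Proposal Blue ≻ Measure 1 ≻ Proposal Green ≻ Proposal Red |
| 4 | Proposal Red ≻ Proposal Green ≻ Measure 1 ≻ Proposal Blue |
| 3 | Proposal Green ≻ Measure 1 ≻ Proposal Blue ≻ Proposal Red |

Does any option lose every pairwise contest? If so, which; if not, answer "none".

Proposal Blue

Head-to-head results (9 council members):
Proposal Red–Proposal Green: Proposal Red 5–4.
Proposal Red vs Measure 1: Measure 1, 5–4.
Proposal Red vs Proposal Blue: Proposal Red, 5–4.
Proposal Green vs Measure 1: Proposal Green wins 7–2.
Proposal Green–Proposal Blue: Proposal Green 8–1.
Measure 1 vs Proposal Blue: 1+4+3 = 8 for Measure 1, 1 for Proposal Blue — Measure 1 by 8–1.
Only Proposal Blue has no wins; Proposal Blue is the Condorcet loser.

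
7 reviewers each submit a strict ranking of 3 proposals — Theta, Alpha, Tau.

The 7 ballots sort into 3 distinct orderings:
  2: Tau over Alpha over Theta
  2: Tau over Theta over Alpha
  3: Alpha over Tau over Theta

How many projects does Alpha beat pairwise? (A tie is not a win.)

Alpha against each rival (7 reviewers):
Alpha vs Theta: Alpha, 5–2.
Alpha vs Tau: 3 to 4, Tau.
Alpha beats Theta; loses to Tau — 1 pairwise win.

1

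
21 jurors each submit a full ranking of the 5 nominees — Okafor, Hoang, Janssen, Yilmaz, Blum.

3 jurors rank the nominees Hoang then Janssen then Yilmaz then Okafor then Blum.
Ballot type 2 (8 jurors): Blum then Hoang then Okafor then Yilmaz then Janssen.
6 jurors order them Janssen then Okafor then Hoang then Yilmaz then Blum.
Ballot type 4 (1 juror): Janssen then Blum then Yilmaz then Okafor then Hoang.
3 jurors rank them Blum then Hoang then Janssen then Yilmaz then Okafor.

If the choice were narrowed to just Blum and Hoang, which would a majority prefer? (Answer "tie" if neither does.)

Blum

Ballots ranking Blum above Hoang: 8 + 1 + 3 = 12.
Ballots ranking Hoang above Blum: 21 − 12 = 9.
Blum wins the head-to-head 12–9.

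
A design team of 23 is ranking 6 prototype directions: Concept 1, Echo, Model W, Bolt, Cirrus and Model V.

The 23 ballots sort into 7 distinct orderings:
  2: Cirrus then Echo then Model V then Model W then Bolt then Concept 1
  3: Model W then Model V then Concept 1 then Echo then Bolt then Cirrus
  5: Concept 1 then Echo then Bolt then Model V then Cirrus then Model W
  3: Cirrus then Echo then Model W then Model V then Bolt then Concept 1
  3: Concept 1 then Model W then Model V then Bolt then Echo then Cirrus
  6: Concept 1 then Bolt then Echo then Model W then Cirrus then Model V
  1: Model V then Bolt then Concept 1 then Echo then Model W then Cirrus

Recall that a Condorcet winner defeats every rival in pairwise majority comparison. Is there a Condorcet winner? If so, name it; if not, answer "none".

Head-to-head results (23 engineers):
Concept 1 vs Echo: 18 to 5, Concept 1.
Concept 1 vs Model W: 15 to 8, Concept 1.
Concept 1 vs Bolt: 3+5+3+6 = 17 for Concept 1, 6 for Bolt — Concept 1 by 17–6.
Concept 1 vs Cirrus: 18 to 5, Concept 1.
Concept 1 vs Model V: Concept 1 preferred on 5+3+6 = 14 ballots; Concept 1 wins 14–9.
Echo vs Model W: 2+5+3+6+1 = 17 for Echo, 6 for Model W — Echo by 17–6.
Echo vs Bolt: 13 to 10, Echo.
Echo vs Cirrus: Echo preferred on 3+5+3+6+1 = 18 ballots; Echo wins 18–5.
Echo vs Model V: Echo preferred on 2+5+3+6 = 16 ballots; Echo wins 16–7.
Model W vs Bolt: Model W preferred on 2+3+3+3 = 11 ballots; Bolt wins 12–11.
Model W vs Cirrus: Model W is ranked higher on 3+3+6+1 = 13 ballots, Cirrus on 10. Model W wins 13–10.
Model W vs Model V: 15 to 8, Model W.
Bolt vs Cirrus: Bolt is ranked higher on 3+5+3+6+1 = 18 ballots, Cirrus on 5. Bolt wins 18–5.
Bolt vs Model V: Bolt is ranked higher on 5+6 = 11 ballots, Model V on 12. Model V wins 12–11.
Cirrus vs Model V: Cirrus is ranked higher on 2+3+6 = 11 ballots, Model V on 12. Model V wins 12–11.
Concept 1 wins every pairwise contest, so Concept 1 is the Condorcet winner.

Concept 1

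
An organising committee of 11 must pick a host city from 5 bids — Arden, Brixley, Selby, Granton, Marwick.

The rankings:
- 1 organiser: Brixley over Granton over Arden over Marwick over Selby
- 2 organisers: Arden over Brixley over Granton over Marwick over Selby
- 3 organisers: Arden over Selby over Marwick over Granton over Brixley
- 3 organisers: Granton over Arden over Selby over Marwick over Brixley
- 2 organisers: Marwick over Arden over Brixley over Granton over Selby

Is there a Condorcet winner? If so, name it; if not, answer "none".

Check each pair by majority over 11 ballots:
Arden–Brixley: Arden 10–1.
Arden vs Selby: 1+2+3+3+2 = 11 for Arden, 0 for Selby — Arden by 11–0.
Arden vs Granton: 7 to 4, Arden.
Arden vs Marwick: Arden, 9–2.
Brixley vs Selby: Brixley is ranked higher on 1+2+2 = 5 ballots, Selby on 6. Selby wins 6–5.
Brixley–Granton: Granton 6–5.
Brixley vs Marwick: Brixley is ranked higher on 1+2 = 3 ballots, Marwick on 8. Marwick wins 8–3.
Selby vs Granton: Selby preferred on 3 ballots; Granton wins 8–3.
Selby vs Marwick: Selby is ranked higher on 3+3 = 6 ballots, Marwick on 5. Selby wins 6–5.
Granton vs Marwick: Granton, 6–5.
Only Arden has no losses; Arden is the Condorcet winner.

Arden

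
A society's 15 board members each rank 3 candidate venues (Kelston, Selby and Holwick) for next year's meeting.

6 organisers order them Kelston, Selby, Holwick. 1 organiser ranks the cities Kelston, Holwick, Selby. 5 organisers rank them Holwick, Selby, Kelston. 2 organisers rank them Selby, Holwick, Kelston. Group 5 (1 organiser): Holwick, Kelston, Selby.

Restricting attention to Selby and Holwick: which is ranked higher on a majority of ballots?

Ballots ranking Selby above Holwick: 6 + 2 = 8.
Ballots ranking Holwick above Selby: 15 − 8 = 7.
Selby wins the head-to-head 8–7.

Selby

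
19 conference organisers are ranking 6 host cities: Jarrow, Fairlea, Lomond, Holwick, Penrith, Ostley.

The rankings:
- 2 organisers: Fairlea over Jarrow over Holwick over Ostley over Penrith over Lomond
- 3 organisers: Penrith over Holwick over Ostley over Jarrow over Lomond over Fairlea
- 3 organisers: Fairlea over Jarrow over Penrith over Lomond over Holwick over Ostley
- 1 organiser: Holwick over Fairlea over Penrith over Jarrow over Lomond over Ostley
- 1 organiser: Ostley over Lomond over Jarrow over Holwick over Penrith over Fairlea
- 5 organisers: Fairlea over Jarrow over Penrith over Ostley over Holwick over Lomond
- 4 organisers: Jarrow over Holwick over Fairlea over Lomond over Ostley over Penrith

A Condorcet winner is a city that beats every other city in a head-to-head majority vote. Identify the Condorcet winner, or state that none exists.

Check each pair by majority over 19 ballots:
Jarrow vs Fairlea: Jarrow preferred on 3+1+4 = 8 ballots; Fairlea wins 11–8.
Jarrow vs Lomond: 18 to 1, Jarrow.
Jarrow vs Holwick: 15 to 4, Jarrow.
Jarrow vs Penrith: 15 to 4, Jarrow.
Jarrow vs Ostley: Jarrow is ranked higher on 2+3+1+5+4 = 15 ballots, Ostley on 4. Jarrow wins 15–4.
Fairlea–Lomond: Fairlea 15–4.
Fairlea vs Holwick: 10 to 9, Fairlea.
Fairlea vs Penrith: Fairlea, 15–4.
Fairlea vs Ostley: 2+3+1+5+4 = 15 for Fairlea, 4 for Ostley — Fairlea by 15–4.
Lomond–Holwick: Holwick 15–4.
Lomond vs Penrith: Penrith wins 14–5.
Lomond vs Ostley: 8 to 11, Ostley.
Holwick–Penrith: Penrith 11–8.
Holwick vs Ostley: Holwick, 13–6.
Penrith vs Ostley: Penrith, 12–7.
Fairlea beats each of Jarrow, Lomond, Holwick, Penrith, Ostley — Fairlea is the Condorcet winner.

Fairlea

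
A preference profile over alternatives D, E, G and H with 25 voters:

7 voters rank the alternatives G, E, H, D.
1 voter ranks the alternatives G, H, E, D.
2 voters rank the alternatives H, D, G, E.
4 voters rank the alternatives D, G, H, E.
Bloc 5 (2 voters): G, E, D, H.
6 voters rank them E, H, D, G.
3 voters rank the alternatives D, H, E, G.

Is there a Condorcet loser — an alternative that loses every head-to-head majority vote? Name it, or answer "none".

none

Head-to-head results (25 voters):
D vs E: 2+4+3 = 9 for D, 16 for E — E by 16–9.
D vs G: D, 15–10.
D vs H: 4+2+3 = 9 for D, 16 for H — H by 16–9.
E vs G: E preferred on 6+3 = 9 ballots; G wins 16–9.
E vs H: 7+2+6 = 15 for E, 10 for H — E by 15–10.
G vs H: 14 to 11, G.
Each alternative has at least one pairwise win (D beats G; E beats D; G beats E; H beats D) — no Condorcet loser.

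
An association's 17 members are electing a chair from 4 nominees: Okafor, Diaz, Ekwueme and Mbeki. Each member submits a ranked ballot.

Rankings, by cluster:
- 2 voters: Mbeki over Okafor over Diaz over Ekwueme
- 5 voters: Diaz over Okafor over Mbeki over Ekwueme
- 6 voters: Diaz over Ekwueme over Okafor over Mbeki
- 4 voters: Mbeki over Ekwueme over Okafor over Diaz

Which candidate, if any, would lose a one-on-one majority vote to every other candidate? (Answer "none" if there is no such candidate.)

Head-to-head results (17 voters):
Okafor vs Diaz: Okafor preferred on 2+4 = 6 ballots; Diaz wins 11–6.
Okafor vs Ekwueme: Okafor is ranked higher on 2+5 = 7 ballots, Ekwueme on 10. Ekwueme wins 10–7.
Okafor vs Mbeki: Okafor is ranked higher on 5+6 = 11 ballots, Mbeki on 6. Okafor wins 11–6.
Diaz vs Ekwueme: 2+5+6 = 13 for Diaz, 4 for Ekwueme — Diaz by 13–4.
Diaz vs Mbeki: Diaz is ranked higher on 5+6 = 11 ballots, Mbeki on 6. Diaz wins 11–6.
Ekwueme–Mbeki: Mbeki 11–6.
No candidate is winless: Okafor beats Mbeki; Diaz beats Okafor; Ekwueme beats Okafor; Mbeki beats Ekwueme. There is no Condorcet loser.

none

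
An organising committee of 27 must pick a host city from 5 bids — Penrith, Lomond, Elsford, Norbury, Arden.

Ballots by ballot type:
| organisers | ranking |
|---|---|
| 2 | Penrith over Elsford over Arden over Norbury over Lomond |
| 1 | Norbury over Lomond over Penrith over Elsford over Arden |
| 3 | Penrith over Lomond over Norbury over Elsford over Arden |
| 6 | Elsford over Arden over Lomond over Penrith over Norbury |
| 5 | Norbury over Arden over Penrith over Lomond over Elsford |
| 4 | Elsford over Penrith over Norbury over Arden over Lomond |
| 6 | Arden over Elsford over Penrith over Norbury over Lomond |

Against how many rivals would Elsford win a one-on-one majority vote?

4

Elsford against each rival (27 organisers):
Elsford vs Penrith: 16 to 11, Elsford.
Elsford vs Lomond: Elsford wins 18–9.
Elsford vs Norbury: Elsford wins 18–9.
Elsford vs Arden: Elsford wins 16–11.
Elsford beats Penrith, Lomond, Norbury, Arden — 4 pairwise wins.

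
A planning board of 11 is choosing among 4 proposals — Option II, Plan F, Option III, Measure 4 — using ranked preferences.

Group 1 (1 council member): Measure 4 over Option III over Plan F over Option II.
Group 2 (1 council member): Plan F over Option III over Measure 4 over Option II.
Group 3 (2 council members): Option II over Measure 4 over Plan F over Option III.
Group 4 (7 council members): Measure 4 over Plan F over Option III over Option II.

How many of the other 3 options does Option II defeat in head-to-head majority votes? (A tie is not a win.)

0

Option II against each rival (11 council members):
Option II–Plan F: Plan F 9–2.
Option II vs Option III: Option II preferred on 2 ballots; Option III wins 9–2.
Option II vs Measure 4: Option II is ranked higher on 2 ballots, Measure 4 on 9. Measure 4 wins 9–2.
Option II beats no one; loses to Plan F, Option III, Measure 4 — 0 pairwise wins.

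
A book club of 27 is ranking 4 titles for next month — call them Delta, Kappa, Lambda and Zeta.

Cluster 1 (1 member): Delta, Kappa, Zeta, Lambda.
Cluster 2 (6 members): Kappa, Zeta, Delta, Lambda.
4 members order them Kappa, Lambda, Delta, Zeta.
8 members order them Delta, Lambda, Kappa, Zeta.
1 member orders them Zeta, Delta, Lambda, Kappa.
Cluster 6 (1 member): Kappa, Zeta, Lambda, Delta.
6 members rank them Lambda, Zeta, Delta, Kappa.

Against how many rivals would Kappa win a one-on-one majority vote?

Kappa against each rival (27 members):
Kappa vs Delta: Kappa preferred on 6+4+1 = 11 ballots; Delta wins 16–11.
Kappa vs Lambda: Kappa preferred on 1+6+4+1 = 12 ballots; Lambda wins 15–12.
Kappa vs Zeta: Kappa wins 20–7.
Kappa beats Zeta; loses to Delta, Lambda — 1 pairwise win.

1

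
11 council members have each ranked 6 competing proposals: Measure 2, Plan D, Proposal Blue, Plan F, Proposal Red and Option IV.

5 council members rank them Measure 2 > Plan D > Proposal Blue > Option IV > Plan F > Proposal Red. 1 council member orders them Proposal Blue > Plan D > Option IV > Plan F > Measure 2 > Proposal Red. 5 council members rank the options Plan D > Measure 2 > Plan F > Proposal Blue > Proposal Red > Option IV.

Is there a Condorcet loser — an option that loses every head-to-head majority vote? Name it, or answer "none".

Pairwise majorities:
Measure 2 vs Plan D: 5 to 6, Plan D.
Measure 2 vs Proposal Blue: 5+5 = 10 for Measure 2, 1 for Proposal Blue — Measure 2 by 10–1.
Measure 2–Plan F: Measure 2 10–1.
Measure 2 vs Proposal Red: Measure 2, 11–0.
Measure 2 vs Option IV: 5+5 = 10 for Measure 2, 1 for Option IV — Measure 2 by 10–1.
Plan D vs Proposal Blue: Plan D, 10–1.
Plan D vs Plan F: Plan D preferred on 5+1+5 = 11 ballots; Plan D wins 11–0.
Plan D vs Proposal Red: Plan D preferred on 5+1+5 = 11 ballots; Plan D wins 11–0.
Plan D vs Option IV: Plan D wins 11–0.
Proposal Blue vs Plan F: 5+1 = 6 for Proposal Blue, 5 for Plan F — Proposal Blue by 6–5.
Proposal Blue–Proposal Red: Proposal Blue 11–0.
Proposal Blue vs Option IV: Proposal Blue preferred on 5+1+5 = 11 ballots; Proposal Blue wins 11–0.
Plan F vs Proposal Red: 11 to 0, Plan F.
Plan F vs Option IV: Option IV wins 6–5.
Proposal Red vs Option IV: Option IV, 6–5.
Proposal Red loses to every other option — it is the Condorcet loser.

Proposal Red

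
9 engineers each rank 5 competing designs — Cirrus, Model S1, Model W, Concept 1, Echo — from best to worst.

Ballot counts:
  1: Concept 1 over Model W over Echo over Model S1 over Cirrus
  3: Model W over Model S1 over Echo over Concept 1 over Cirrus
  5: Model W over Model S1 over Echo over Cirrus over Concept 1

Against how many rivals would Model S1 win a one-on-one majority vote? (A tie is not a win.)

Model S1 against each rival (9 engineers):
Model S1 vs Cirrus: Model S1 is ranked higher on 1+3+5 = 9 ballots, Cirrus on 0. Model S1 wins 9–0.
Model S1 vs Model W: Model W, 9–0.
Model S1 vs Concept 1: Model S1 is ranked higher on 3+5 = 8 ballots, Concept 1 on 1. Model S1 wins 8–1.
Model S1–Echo: Model S1 8–1.
Model S1 beats Cirrus, Concept 1, Echo; loses to Model W — 3 pairwise wins.

3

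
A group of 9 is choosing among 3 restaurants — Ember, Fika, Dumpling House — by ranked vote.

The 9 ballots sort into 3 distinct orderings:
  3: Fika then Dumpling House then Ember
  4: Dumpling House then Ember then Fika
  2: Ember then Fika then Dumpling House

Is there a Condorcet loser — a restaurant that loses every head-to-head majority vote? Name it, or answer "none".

none

Head-to-head results (9 friends):
Ember–Fika: Ember 6–3.
Ember–Dumpling House: Dumpling House 7–2.
Fika vs Dumpling House: 5 to 4, Fika.
No restaurant is winless: Ember beats Fika; Fika beats Dumpling House; Dumpling House beats Ember. There is no Condorcet loser.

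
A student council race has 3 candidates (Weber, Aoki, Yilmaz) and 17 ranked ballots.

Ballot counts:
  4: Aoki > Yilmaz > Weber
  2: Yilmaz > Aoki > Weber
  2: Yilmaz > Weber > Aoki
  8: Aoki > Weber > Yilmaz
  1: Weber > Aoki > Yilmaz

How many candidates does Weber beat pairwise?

Weber against each rival (17 voters):
Weber vs Aoki: 3 to 14, Aoki.
Weber vs Yilmaz: Weber wins 9–8.
Weber beats Yilmaz; loses to Aoki — 1 pairwise win.

1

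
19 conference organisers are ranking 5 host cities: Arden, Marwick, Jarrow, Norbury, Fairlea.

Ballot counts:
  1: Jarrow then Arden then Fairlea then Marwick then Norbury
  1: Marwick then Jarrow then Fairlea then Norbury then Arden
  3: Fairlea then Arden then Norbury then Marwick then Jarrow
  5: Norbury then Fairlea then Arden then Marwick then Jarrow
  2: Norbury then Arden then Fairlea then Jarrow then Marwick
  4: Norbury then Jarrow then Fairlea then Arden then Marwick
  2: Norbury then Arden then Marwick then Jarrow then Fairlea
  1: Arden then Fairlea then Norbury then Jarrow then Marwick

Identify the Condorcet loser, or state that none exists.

Jarrow

Pairwise majorities:
Arden vs Marwick: Arden, 18–1.
Arden vs Jarrow: Arden wins 13–6.
Arden vs Norbury: 1+3+1 = 5 for Arden, 14 for Norbury — Norbury by 14–5.
Arden vs Fairlea: Arden preferred on 1+2+2+1 = 6 ballots; Fairlea wins 13–6.
Marwick vs Jarrow: 1+3+5+2 = 11 for Marwick, 8 for Jarrow — Marwick by 11–8.
Marwick vs Norbury: Marwick is ranked higher on 1+1 = 2 ballots, Norbury on 17. Norbury wins 17–2.
Marwick vs Fairlea: Fairlea wins 16–3.
Jarrow vs Norbury: Jarrow preferred on 1+1 = 2 ballots; Norbury wins 17–2.
Jarrow vs Fairlea: Jarrow preferred on 1+1+4+2 = 8 ballots; Fairlea wins 11–8.
Norbury vs Fairlea: Norbury, 13–6.
Only Jarrow has no wins; Jarrow is the Condorcet loser.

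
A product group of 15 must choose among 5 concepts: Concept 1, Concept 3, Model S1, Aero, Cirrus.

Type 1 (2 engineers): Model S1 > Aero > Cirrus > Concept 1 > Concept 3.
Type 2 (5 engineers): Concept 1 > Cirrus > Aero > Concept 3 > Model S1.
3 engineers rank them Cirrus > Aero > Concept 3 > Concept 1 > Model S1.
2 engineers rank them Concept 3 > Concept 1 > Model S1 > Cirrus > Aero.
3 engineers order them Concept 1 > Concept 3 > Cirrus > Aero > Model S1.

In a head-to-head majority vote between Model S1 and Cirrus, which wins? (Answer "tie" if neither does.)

Ballots ranking Model S1 above Cirrus: 2 + 2 = 4.
Ballots ranking Cirrus above Model S1: 15 − 4 = 11.
Cirrus wins the head-to-head 11–4.

Cirrus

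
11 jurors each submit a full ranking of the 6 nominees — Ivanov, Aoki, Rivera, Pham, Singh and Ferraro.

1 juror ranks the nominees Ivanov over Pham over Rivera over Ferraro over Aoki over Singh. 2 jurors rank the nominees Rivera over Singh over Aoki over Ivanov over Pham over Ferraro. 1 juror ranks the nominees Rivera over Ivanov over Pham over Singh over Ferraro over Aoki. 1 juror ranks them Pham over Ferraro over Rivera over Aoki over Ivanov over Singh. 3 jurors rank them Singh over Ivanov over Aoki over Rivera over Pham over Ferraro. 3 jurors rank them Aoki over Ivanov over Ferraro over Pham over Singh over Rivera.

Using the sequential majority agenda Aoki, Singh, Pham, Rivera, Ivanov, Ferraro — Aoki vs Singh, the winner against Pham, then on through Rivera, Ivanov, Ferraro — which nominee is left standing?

Round 1: Aoki vs Singh — 5–6, Singh advances.
Round 2: Singh vs Pham — 5–6, Pham advances.
Round 3: Pham vs Rivera — 5–6, Rivera advances.
Round 4: Rivera vs Ivanov — 4–7, Ivanov advances.
Round 5: Ivanov vs Ferraro — 10–1, Ivanov advances.
Ivanov survives the agenda.

Ivanov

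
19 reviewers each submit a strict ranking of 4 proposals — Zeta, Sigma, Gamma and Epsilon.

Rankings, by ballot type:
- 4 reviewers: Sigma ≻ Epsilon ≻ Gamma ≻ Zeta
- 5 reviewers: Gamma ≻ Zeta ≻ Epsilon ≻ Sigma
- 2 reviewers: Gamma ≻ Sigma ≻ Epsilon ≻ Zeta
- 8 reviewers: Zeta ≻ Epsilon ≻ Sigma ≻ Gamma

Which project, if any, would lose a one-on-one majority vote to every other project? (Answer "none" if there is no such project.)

Pairwise majorities:
Zeta vs Sigma: Zeta, 13–6.
Zeta–Gamma: Gamma 11–8.
Zeta vs Epsilon: 5+8 = 13 for Zeta, 6 for Epsilon — Zeta by 13–6.
Sigma vs Gamma: 4+8 = 12 for Sigma, 7 for Gamma — Sigma by 12–7.
Sigma vs Epsilon: Sigma preferred on 4+2 = 6 ballots; Epsilon wins 13–6.
Gamma vs Epsilon: Epsilon wins 12–7.
No project is winless: Zeta beats Sigma; Sigma beats Gamma; Gamma beats Zeta; Epsilon beats Sigma. There is no Condorcet loser.

none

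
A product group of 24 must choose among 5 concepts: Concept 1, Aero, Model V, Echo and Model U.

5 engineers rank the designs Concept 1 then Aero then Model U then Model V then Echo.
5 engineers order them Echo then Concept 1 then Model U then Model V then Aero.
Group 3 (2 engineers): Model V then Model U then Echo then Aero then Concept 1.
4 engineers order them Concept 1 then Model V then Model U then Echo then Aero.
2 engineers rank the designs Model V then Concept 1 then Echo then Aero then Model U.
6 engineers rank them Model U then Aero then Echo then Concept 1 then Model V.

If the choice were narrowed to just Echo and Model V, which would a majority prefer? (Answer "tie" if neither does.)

Model V

Ballots ranking Echo above Model V: 5 + 6 = 11.
Ballots ranking Model V above Echo: 24 − 11 = 13.
Model V wins the head-to-head 13–11.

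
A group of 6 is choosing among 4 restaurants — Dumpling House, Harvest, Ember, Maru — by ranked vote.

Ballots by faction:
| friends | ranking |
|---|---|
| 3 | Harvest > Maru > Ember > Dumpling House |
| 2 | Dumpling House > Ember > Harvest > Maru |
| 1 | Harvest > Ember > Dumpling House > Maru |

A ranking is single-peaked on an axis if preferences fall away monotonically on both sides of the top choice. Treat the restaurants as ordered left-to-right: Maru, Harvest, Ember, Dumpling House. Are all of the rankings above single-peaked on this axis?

yes

Axis positions: Maru=1, Harvest=2, Ember=3, Dumpling House=4.
Faction 1 (peak Harvest at position 2): ranking walks positions 2-1-3-4, expanding outward from the peak — single-peaked.
Faction 2 (peak Dumpling House at position 4): ranking walks positions 4-3-2-1, expanding outward from the peak — single-peaked.
Faction 3 (peak Harvest at position 2): ranking walks positions 2-3-4-1, expanding outward from the peak — single-peaked.
Every ranking is single-peaked on this axis.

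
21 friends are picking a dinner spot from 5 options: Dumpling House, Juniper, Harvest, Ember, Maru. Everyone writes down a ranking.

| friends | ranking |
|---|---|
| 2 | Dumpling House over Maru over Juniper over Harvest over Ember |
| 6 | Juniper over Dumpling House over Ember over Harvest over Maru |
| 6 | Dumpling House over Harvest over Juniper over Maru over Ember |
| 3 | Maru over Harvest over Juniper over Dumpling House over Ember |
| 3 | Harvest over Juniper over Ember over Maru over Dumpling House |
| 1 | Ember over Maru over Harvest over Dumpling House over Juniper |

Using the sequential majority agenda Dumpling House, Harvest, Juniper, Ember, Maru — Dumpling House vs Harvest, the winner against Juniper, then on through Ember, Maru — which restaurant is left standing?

Juniper

Round 1: Dumpling House vs Harvest — 14–7, Dumpling House advances.
Round 2: Dumpling House vs Juniper — 9–12, Juniper advances.
Round 3: Juniper vs Ember — 20–1, Juniper advances.
Round 4: Juniper vs Maru — 15–6, Juniper advances.
The agenda winner is Juniper.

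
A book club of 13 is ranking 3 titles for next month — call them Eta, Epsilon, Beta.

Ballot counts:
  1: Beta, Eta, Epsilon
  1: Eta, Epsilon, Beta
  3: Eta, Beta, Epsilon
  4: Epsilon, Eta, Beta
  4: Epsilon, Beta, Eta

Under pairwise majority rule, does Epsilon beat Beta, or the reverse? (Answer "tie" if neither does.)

Ballots ranking Epsilon above Beta: 1 + 4 + 4 = 9.
Ballots ranking Beta above Epsilon: 13 − 9 = 4.
Epsilon wins the head-to-head 9–4.

Epsilon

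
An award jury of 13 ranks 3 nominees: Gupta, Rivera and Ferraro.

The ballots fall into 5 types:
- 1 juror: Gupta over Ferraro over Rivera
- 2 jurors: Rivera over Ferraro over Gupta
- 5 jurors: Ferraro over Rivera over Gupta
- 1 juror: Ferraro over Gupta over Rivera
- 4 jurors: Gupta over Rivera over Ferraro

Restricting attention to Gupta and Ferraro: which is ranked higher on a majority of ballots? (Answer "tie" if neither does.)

Ferraro

Ballots ranking Gupta above Ferraro: 1 + 4 = 5.
Ballots ranking Ferraro above Gupta: 13 − 5 = 8.
Ferraro wins the head-to-head 8–5.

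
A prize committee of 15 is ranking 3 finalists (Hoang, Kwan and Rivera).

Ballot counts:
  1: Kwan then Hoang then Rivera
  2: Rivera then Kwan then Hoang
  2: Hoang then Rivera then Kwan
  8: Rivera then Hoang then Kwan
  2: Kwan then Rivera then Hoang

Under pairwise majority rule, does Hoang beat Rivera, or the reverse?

Ballots ranking Hoang above Rivera: 1 + 2 = 3.
Ballots ranking Rivera above Hoang: 15 − 3 = 12.
Rivera wins the head-to-head 12–3.

Rivera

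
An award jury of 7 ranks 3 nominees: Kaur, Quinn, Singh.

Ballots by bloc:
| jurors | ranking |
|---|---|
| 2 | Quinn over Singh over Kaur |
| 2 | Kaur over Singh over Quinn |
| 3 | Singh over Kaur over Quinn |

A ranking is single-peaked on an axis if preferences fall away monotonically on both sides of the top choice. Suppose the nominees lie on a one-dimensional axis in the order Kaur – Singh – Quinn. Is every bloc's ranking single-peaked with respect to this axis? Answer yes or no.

Axis positions: Kaur=1, Singh=2, Quinn=3.
Bloc 1 (peak Quinn at position 3): ranking walks positions 3-2-1, expanding outward from the peak — single-peaked.
Bloc 2 (peak Kaur at position 1): ranking walks positions 1-2-3, expanding outward from the peak — single-peaked.
Bloc 3 (peak Singh at position 2): ranking walks positions 2-1-3, expanding outward from the peak — single-peaked.
Every ranking is single-peaked on this axis.

yes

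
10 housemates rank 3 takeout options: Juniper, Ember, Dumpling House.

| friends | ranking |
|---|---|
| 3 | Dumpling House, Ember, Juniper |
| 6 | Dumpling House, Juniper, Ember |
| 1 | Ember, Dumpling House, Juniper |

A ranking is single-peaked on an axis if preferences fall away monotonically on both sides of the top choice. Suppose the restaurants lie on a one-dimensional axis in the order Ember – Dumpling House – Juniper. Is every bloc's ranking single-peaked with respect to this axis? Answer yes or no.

Axis positions: Ember=1, Dumpling House=2, Juniper=3.
Bloc 1 (peak Dumpling House at position 2): ranking walks positions 2-1-3, expanding outward from the peak — single-peaked.
Bloc 2 (peak Dumpling House at position 2): ranking walks positions 2-3-1, expanding outward from the peak — single-peaked.
Bloc 3 (peak Ember at position 1): ranking walks positions 1-2-3, expanding outward from the peak — single-peaked.
Every ranking is single-peaked on this axis.

yes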